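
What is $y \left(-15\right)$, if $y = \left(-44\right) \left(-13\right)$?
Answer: $-8580$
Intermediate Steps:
$y = 572$
$y \left(-15\right) = 572 \left(-15\right) = -8580$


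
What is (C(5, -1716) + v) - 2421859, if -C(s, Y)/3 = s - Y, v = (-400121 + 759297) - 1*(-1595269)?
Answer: -472577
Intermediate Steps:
v = 1954445 (v = 359176 + 1595269 = 1954445)
C(s, Y) = -3*s + 3*Y (C(s, Y) = -3*(s - Y) = -3*s + 3*Y)
(C(5, -1716) + v) - 2421859 = ((-3*5 + 3*(-1716)) + 1954445) - 2421859 = ((-15 - 5148) + 1954445) - 2421859 = (-5163 + 1954445) - 2421859 = 1949282 - 2421859 = -472577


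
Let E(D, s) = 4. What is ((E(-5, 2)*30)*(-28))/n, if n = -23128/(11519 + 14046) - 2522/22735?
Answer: 195290012400/59029001 ≈ 3308.4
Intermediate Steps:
n = -118058002/116244055 (n = -23128/25565 - 2522*1/22735 = -23128*1/25565 - 2522/22735 = -23128/25565 - 2522/22735 = -118058002/116244055 ≈ -1.0156)
((E(-5, 2)*30)*(-28))/n = ((4*30)*(-28))/(-118058002/116244055) = (120*(-28))*(-116244055/118058002) = -3360*(-116244055/118058002) = 195290012400/59029001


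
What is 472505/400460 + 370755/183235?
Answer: 9402080039/2935131524 ≈ 3.2033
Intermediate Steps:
472505/400460 + 370755/183235 = 472505*(1/400460) + 370755*(1/183235) = 94501/80092 + 74151/36647 = 9402080039/2935131524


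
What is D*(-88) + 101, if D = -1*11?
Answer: 1069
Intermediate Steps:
D = -11
D*(-88) + 101 = -11*(-88) + 101 = 968 + 101 = 1069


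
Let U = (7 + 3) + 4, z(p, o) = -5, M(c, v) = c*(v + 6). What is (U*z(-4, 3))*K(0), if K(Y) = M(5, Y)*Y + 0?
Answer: 0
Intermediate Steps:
M(c, v) = c*(6 + v)
U = 14 (U = 10 + 4 = 14)
K(Y) = Y*(30 + 5*Y) (K(Y) = (5*(6 + Y))*Y + 0 = (30 + 5*Y)*Y + 0 = Y*(30 + 5*Y) + 0 = Y*(30 + 5*Y))
(U*z(-4, 3))*K(0) = (14*(-5))*(5*0*(6 + 0)) = -350*0*6 = -70*0 = 0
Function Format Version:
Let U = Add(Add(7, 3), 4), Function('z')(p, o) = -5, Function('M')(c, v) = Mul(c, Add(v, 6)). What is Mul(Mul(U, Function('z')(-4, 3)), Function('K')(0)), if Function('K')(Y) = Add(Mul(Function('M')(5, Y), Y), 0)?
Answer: 0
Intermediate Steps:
Function('M')(c, v) = Mul(c, Add(6, v))
U = 14 (U = Add(10, 4) = 14)
Function('K')(Y) = Mul(Y, Add(30, Mul(5, Y))) (Function('K')(Y) = Add(Mul(Mul(5, Add(6, Y)), Y), 0) = Add(Mul(Add(30, Mul(5, Y)), Y), 0) = Add(Mul(Y, Add(30, Mul(5, Y))), 0) = Mul(Y, Add(30, Mul(5, Y))))
Mul(Mul(U, Function('z')(-4, 3)), Function('K')(0)) = Mul(Mul(14, -5), Mul(5, 0, Add(6, 0))) = Mul(-70, Mul(5, 0, 6)) = Mul(-70, 0) = 0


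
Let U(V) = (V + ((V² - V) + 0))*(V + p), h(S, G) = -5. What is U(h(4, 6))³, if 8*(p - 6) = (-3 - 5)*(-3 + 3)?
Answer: 15625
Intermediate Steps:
p = 6 (p = 6 + ((-3 - 5)*(-3 + 3))/8 = 6 + (-8*0)/8 = 6 + (⅛)*0 = 6 + 0 = 6)
U(V) = V²*(6 + V) (U(V) = (V + ((V² - V) + 0))*(V + 6) = (V + (V² - V))*(6 + V) = V²*(6 + V))
U(h(4, 6))³ = ((-5)²*(6 - 5))³ = (25*1)³ = 25³ = 15625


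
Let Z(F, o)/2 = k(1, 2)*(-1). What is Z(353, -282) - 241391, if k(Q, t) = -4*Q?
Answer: -241383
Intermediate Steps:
Z(F, o) = 8 (Z(F, o) = 2*(-4*1*(-1)) = 2*(-4*(-1)) = 2*4 = 8)
Z(353, -282) - 241391 = 8 - 241391 = -241383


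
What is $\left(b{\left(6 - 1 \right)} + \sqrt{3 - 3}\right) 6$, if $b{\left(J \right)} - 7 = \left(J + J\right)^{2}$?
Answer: $642$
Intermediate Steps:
$b{\left(J \right)} = 7 + 4 J^{2}$ ($b{\left(J \right)} = 7 + \left(J + J\right)^{2} = 7 + \left(2 J\right)^{2} = 7 + 4 J^{2}$)
$\left(b{\left(6 - 1 \right)} + \sqrt{3 - 3}\right) 6 = \left(\left(7 + 4 \left(6 - 1\right)^{2}\right) + \sqrt{3 - 3}\right) 6 = \left(\left(7 + 4 \cdot 5^{2}\right) + \sqrt{3 - 3}\right) 6 = \left(\left(7 + 4 \cdot 25\right) + \sqrt{0}\right) 6 = \left(\left(7 + 100\right) + 0\right) 6 = \left(107 + 0\right) 6 = 107 \cdot 6 = 642$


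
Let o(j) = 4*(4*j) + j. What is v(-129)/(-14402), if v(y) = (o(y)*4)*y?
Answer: -565794/7201 ≈ -78.572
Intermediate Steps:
o(j) = 17*j (o(j) = 16*j + j = 17*j)
v(y) = 68*y**2 (v(y) = ((17*y)*4)*y = (68*y)*y = 68*y**2)
v(-129)/(-14402) = (68*(-129)**2)/(-14402) = (68*16641)*(-1/14402) = 1131588*(-1/14402) = -565794/7201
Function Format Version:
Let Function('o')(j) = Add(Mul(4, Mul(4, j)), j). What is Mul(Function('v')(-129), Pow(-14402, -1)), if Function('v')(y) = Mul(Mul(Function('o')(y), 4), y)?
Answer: Rational(-565794, 7201) ≈ -78.572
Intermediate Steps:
Function('o')(j) = Mul(17, j) (Function('o')(j) = Add(Mul(16, j), j) = Mul(17, j))
Function('v')(y) = Mul(68, Pow(y, 2)) (Function('v')(y) = Mul(Mul(Mul(17, y), 4), y) = Mul(Mul(68, y), y) = Mul(68, Pow(y, 2)))
Mul(Function('v')(-129), Pow(-14402, -1)) = Mul(Mul(68, Pow(-129, 2)), Pow(-14402, -1)) = Mul(Mul(68, 16641), Rational(-1, 14402)) = Mul(1131588, Rational(-1, 14402)) = Rational(-565794, 7201)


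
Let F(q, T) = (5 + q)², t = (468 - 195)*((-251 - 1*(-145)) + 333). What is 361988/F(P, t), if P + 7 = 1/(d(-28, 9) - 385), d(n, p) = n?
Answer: 61743931172/683929 ≈ 90278.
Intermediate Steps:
t = 61971 (t = 273*((-251 + 145) + 333) = 273*(-106 + 333) = 273*227 = 61971)
P = -2892/413 (P = -7 + 1/(-28 - 385) = -7 + 1/(-413) = -7 - 1/413 = -2892/413 ≈ -7.0024)
361988/F(P, t) = 361988/((5 - 2892/413)²) = 361988/((-827/413)²) = 361988/(683929/170569) = 361988*(170569/683929) = 61743931172/683929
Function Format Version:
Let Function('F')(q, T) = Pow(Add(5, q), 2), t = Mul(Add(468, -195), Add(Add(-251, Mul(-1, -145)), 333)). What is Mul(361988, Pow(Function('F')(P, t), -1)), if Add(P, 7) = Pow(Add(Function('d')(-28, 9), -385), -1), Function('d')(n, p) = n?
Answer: Rational(61743931172, 683929) ≈ 90278.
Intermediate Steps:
t = 61971 (t = Mul(273, Add(Add(-251, 145), 333)) = Mul(273, Add(-106, 333)) = Mul(273, 227) = 61971)
P = Rational(-2892, 413) (P = Add(-7, Pow(Add(-28, -385), -1)) = Add(-7, Pow(-413, -1)) = Add(-7, Rational(-1, 413)) = Rational(-2892, 413) ≈ -7.0024)
Mul(361988, Pow(Function('F')(P, t), -1)) = Mul(361988, Pow(Pow(Add(5, Rational(-2892, 413)), 2), -1)) = Mul(361988, Pow(Pow(Rational(-827, 413), 2), -1)) = Mul(361988, Pow(Rational(683929, 170569), -1)) = Mul(361988, Rational(170569, 683929)) = Rational(61743931172, 683929)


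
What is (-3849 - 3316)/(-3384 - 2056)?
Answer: 1433/1088 ≈ 1.3171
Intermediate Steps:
(-3849 - 3316)/(-3384 - 2056) = -7165/(-5440) = -7165*(-1/5440) = 1433/1088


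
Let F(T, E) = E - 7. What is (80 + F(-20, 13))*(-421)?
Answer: -36206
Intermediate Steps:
F(T, E) = -7 + E
(80 + F(-20, 13))*(-421) = (80 + (-7 + 13))*(-421) = (80 + 6)*(-421) = 86*(-421) = -36206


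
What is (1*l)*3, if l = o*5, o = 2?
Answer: 30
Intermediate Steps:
l = 10 (l = 2*5 = 10)
(1*l)*3 = (1*10)*3 = 10*3 = 30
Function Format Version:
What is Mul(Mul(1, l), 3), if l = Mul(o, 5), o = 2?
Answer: 30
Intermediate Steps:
l = 10 (l = Mul(2, 5) = 10)
Mul(Mul(1, l), 3) = Mul(Mul(1, 10), 3) = Mul(10, 3) = 30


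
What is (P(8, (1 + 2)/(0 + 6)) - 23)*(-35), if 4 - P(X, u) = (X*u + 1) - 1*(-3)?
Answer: 945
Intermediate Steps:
P(X, u) = -X*u (P(X, u) = 4 - ((X*u + 1) - 1*(-3)) = 4 - ((1 + X*u) + 3) = 4 - (4 + X*u) = 4 + (-4 - X*u) = -X*u)
(P(8, (1 + 2)/(0 + 6)) - 23)*(-35) = (-1*8*(1 + 2)/(0 + 6) - 23)*(-35) = (-1*8*3/6 - 23)*(-35) = (-1*8*3*(⅙) - 23)*(-35) = (-1*8*½ - 23)*(-35) = (-4 - 23)*(-35) = -27*(-35) = 945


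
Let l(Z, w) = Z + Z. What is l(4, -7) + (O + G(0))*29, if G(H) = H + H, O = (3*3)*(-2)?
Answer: -514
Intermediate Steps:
O = -18 (O = 9*(-2) = -18)
G(H) = 2*H
l(Z, w) = 2*Z
l(4, -7) + (O + G(0))*29 = 2*4 + (-18 + 2*0)*29 = 8 + (-18 + 0)*29 = 8 - 18*29 = 8 - 522 = -514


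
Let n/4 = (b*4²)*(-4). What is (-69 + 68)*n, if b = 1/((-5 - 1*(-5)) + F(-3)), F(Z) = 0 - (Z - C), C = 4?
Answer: 256/7 ≈ 36.571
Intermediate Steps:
F(Z) = 4 - Z (F(Z) = 0 - (Z - 1*4) = 0 - (Z - 4) = 0 - (-4 + Z) = 0 + (4 - Z) = 4 - Z)
b = ⅐ (b = 1/((-5 - 1*(-5)) + (4 - 1*(-3))) = 1/((-5 + 5) + (4 + 3)) = 1/(0 + 7) = 1/7 = ⅐ ≈ 0.14286)
n = -256/7 (n = 4*(((⅐)*4²)*(-4)) = 4*(((⅐)*16)*(-4)) = 4*((16/7)*(-4)) = 4*(-64/7) = -256/7 ≈ -36.571)
(-69 + 68)*n = (-69 + 68)*(-256/7) = -1*(-256/7) = 256/7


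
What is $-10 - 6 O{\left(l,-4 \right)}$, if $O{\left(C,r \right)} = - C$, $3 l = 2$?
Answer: $-6$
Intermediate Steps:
$l = \frac{2}{3}$ ($l = \frac{1}{3} \cdot 2 = \frac{2}{3} \approx 0.66667$)
$-10 - 6 O{\left(l,-4 \right)} = -10 - 6 \left(\left(-1\right) \frac{2}{3}\right) = -10 - -4 = -10 + 4 = -6$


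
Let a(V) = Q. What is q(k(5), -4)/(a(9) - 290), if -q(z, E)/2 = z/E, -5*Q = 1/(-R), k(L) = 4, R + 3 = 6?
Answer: -30/4349 ≈ -0.0068981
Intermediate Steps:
R = 3 (R = -3 + 6 = 3)
Q = 1/15 (Q = -1/(5*((-1*3))) = -⅕/(-3) = -⅕*(-⅓) = 1/15 ≈ 0.066667)
a(V) = 1/15
q(z, E) = -2*z/E
q(k(5), -4)/(a(9) - 290) = (-2*4/(-4))/(1/15 - 290) = (-2*4*(-¼))/(-4349/15) = -15/4349*2 = -30/4349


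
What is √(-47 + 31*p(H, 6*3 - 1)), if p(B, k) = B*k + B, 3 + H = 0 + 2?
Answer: 11*I*√5 ≈ 24.597*I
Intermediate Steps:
H = -1 (H = -3 + (0 + 2) = -3 + 2 = -1)
p(B, k) = B + B*k
√(-47 + 31*p(H, 6*3 - 1)) = √(-47 + 31*(-(1 + (6*3 - 1)))) = √(-47 + 31*(-(1 + (18 - 1)))) = √(-47 + 31*(-(1 + 17))) = √(-47 + 31*(-1*18)) = √(-47 + 31*(-18)) = √(-47 - 558) = √(-605) = 11*I*√5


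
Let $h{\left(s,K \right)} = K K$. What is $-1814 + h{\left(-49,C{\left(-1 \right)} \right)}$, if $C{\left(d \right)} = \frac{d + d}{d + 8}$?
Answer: $- \frac{88882}{49} \approx -1813.9$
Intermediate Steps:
$C{\left(d \right)} = \frac{2 d}{8 + d}$
$h{\left(s,K \right)} = K^{2}$
$-1814 + h{\left(-49,C{\left(-1 \right)} \right)} = -1814 + \left(2 \left(-1\right) \frac{1}{8 - 1}\right)^{2} = -1814 + \left(2 \left(-1\right) \frac{1}{7}\right)^{2} = -1814 + \left(- \frac{2}{7}\right)^{2} = -1814 + \frac{4}{49} = - \frac{88882}{49}$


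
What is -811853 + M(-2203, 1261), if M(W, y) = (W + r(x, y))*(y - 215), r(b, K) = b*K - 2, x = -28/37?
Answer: -152308639/37 ≈ -4.1164e+6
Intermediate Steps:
x = -28/37 (x = -28*1/37 = -28/37 ≈ -0.75676)
r(b, K) = -2 + K*b (r(b, K) = K*b - 2 = -2 + K*b)
M(W, y) = (-215 + y)*(-2 + W - 28*y/37) (M(W, y) = (W + (-2 + y*(-28/37)))*(y - 215) = (W + (-2 - 28*y/37))*(-215 + y) = (-2 + W - 28*y/37)*(-215 + y) = (-215 + y)*(-2 + W - 28*y/37))
-811853 + M(-2203, 1261) = -811853 + (430 - 215*(-2203) - 28/37*1261² + (5946/37)*1261 - 2203*1261) = -811853 + (430 + 473645 - 28/37*1590121 + 7497906/37 - 2777983) = -811853 + (430 + 473645 - 44523388/37 + 7497906/37 - 2777983) = -811853 - 122270078/37 = -152308639/37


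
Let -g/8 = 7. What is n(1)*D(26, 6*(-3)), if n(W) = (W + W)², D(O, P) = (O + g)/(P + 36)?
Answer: -20/3 ≈ -6.6667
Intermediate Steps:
g = -56 (g = -8*7 = -56)
D(O, P) = (-56 + O)/(36 + P) (D(O, P) = (O - 56)/(P + 36) = (-56 + O)/(36 + P))
n(W) = 4*W² (n(W) = (2*W)² = 4*W²)
n(1)*D(26, 6*(-3)) = (4*1²)*((-56 + 26)/(36 + 6*(-3))) = (4*1)*(-30/(36 - 18)) = 4*(-30/18) = 4*((1/18)*(-30)) = 4*(-5/3) = -20/3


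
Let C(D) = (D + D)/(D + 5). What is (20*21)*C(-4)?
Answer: -3360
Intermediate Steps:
C(D) = 2*D/(5 + D) (C(D) = (2*D)/(5 + D) = 2*D/(5 + D))
(20*21)*C(-4) = (20*21)*(2*(-4)/(5 - 4)) = 420*(2*(-4)/1) = 420*(2*(-4)*1) = 420*(-8) = -3360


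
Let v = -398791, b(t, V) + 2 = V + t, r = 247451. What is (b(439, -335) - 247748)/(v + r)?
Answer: 17689/10810 ≈ 1.6364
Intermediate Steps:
b(t, V) = -2 + V + t (b(t, V) = -2 + (V + t) = -2 + V + t)
(b(439, -335) - 247748)/(v + r) = ((-2 - 335 + 439) - 247748)/(-398791 + 247451) = (102 - 247748)/(-151340) = -247646*(-1/151340) = 17689/10810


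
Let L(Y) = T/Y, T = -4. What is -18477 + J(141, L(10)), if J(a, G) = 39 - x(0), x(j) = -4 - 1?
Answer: -18433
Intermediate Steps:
L(Y) = -4/Y
x(j) = -5
J(a, G) = 44 (J(a, G) = 39 - 1*(-5) = 39 + 5 = 44)
-18477 + J(141, L(10)) = -18477 + 44 = -18433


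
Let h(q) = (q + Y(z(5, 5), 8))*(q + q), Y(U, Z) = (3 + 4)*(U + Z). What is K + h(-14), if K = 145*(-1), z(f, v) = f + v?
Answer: -3281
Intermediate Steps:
Y(U, Z) = 7*U + 7*Z (Y(U, Z) = 7*(U + Z) = 7*U + 7*Z)
K = -145
h(q) = 2*q*(126 + q) (h(q) = (q + (7*(5 + 5) + 7*8))*(q + q) = (q + (7*10 + 56))*(2*q) = (q + (70 + 56))*(2*q) = (q + 126)*(2*q) = (126 + q)*(2*q) = 2*q*(126 + q))
K + h(-14) = -145 + 2*(-14)*(126 - 14) = -145 + 2*(-14)*112 = -145 - 3136 = -3281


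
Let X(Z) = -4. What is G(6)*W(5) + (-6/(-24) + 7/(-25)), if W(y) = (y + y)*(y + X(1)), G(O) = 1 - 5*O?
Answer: -29003/100 ≈ -290.03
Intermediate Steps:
W(y) = 2*y*(-4 + y) (W(y) = (y + y)*(y - 4) = (2*y)*(-4 + y) = 2*y*(-4 + y))
G(6)*W(5) + (-6/(-24) + 7/(-25)) = (1 - 5*6)*(2*5*(-4 + 5)) + (-6/(-24) + 7/(-25)) = (1 - 30)*(2*5*1) + (-6*(-1/24) + 7*(-1/25)) = -29*10 + (1/4 - 7/25) = -290 - 3/100 = -29003/100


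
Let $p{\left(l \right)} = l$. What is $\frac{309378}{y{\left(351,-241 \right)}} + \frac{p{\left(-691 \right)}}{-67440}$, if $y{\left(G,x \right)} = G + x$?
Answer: $\frac{2086452833}{741840} \approx 2812.5$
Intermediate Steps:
$\frac{309378}{y{\left(351,-241 \right)}} + \frac{p{\left(-691 \right)}}{-67440} = \frac{309378}{351 - 241} - \frac{691}{-67440} = \frac{309378}{110} - - \frac{691}{67440} = 309378 \cdot \frac{1}{110} + \frac{691}{67440} = \frac{154689}{55} + \frac{691}{67440} = \frac{2086452833}{741840}$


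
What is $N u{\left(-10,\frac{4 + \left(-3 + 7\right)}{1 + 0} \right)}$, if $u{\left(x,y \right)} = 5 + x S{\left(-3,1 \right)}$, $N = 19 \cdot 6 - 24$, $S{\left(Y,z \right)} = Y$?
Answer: $3150$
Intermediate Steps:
$N = 90$ ($N = 114 - 24 = 90$)
$u{\left(x,y \right)} = 5 - 3 x$ ($u{\left(x,y \right)} = 5 + x \left(-3\right) = 5 - 3 x$)
$N u{\left(-10,\frac{4 + \left(-3 + 7\right)}{1 + 0} \right)} = 90 \left(5 - -30\right) = 90 \left(5 + 30\right) = 90 \cdot 35 = 3150$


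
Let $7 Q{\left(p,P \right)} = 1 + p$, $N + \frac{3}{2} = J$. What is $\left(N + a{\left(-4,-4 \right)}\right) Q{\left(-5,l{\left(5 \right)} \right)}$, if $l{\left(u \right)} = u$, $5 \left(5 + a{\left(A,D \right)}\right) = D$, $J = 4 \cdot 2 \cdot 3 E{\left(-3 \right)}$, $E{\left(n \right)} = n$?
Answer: $\frac{1586}{35} \approx 45.314$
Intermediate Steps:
$J = -72$ ($J = 4 \cdot 2 \cdot 3 \left(-3\right) = 4 \cdot 6 \left(-3\right) = 24 \left(-3\right) = -72$)
$N = - \frac{147}{2}$ ($N = - \frac{3}{2} - 72 = - \frac{147}{2} \approx -73.5$)
$a{\left(A,D \right)} = -5 + \frac{D}{5}$
$Q{\left(p,P \right)} = \frac{1}{7} + \frac{p}{7}$ ($Q{\left(p,P \right)} = \frac{1 + p}{7} = \frac{1}{7} + \frac{p}{7}$)
$\left(N + a{\left(-4,-4 \right)}\right) Q{\left(-5,l{\left(5 \right)} \right)} = \left(- \frac{147}{2} + \left(-5 + \frac{1}{5} \left(-4\right)\right)\right) \left(\frac{1}{7} + \frac{1}{7} \left(-5\right)\right) = \left(- \frac{147}{2} - \frac{29}{5}\right) \left(\frac{1}{7} - \frac{5}{7}\right) = \left(- \frac{147}{2} - \frac{29}{5}\right) \left(- \frac{4}{7}\right) = \left(- \frac{793}{10}\right) \left(- \frac{4}{7}\right) = \frac{1586}{35}$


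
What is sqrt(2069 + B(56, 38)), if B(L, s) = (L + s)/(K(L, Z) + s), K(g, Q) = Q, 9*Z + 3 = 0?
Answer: sqrt(26450927)/113 ≈ 45.514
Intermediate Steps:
Z = -1/3 (Z = -1/3 + (1/9)*0 = -1/3 + 0 = -1/3 ≈ -0.33333)
B(L, s) = (L + s)/(-1/3 + s)
sqrt(2069 + B(56, 38)) = sqrt(2069 + 3*(56 + 38)/(-1 + 3*38)) = sqrt(2069 + 3*94/(-1 + 114)) = sqrt(2069 + 3*94/113) = sqrt(2069 + 3*(1/113)*94) = sqrt(2069 + 282/113) = sqrt(234079/113) = sqrt(26450927)/113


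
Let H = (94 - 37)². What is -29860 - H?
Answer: -33109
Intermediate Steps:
H = 3249 (H = 57² = 3249)
-29860 - H = -29860 - 1*3249 = -29860 - 3249 = -33109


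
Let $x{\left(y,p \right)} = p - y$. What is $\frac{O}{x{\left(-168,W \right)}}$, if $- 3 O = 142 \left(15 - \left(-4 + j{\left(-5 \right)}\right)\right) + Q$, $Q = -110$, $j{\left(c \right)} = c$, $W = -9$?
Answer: $- \frac{3298}{477} \approx -6.914$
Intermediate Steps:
$O = - \frac{3298}{3}$ ($O = - \frac{142 \left(15 - \left(-4 - 5\right)\right) - 110}{3} = - \frac{142 \left(15 - -9\right) - 110}{3} = - \frac{142 \left(15 + 9\right) - 110}{3} = - \frac{142 \cdot 24 - 110}{3} = - \frac{3408 - 110}{3} = \left(- \frac{1}{3}\right) 3298 = - \frac{3298}{3} \approx -1099.3$)
$\frac{O}{x{\left(-168,W \right)}} = - \frac{3298}{3 \left(-9 - -168\right)} = - \frac{3298}{3 \left(-9 + 168\right)} = - \frac{3298}{3 \cdot 159} = \left(- \frac{3298}{3}\right) \frac{1}{159} = - \frac{3298}{477}$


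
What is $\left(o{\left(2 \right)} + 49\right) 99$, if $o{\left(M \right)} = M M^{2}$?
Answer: $5643$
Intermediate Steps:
$o{\left(M \right)} = M^{3}$
$\left(o{\left(2 \right)} + 49\right) 99 = \left(2^{3} + 49\right) 99 = \left(8 + 49\right) 99 = 57 \cdot 99 = 5643$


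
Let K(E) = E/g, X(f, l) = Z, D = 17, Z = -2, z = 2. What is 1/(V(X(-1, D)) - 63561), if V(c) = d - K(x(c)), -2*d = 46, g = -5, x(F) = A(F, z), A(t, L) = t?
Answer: -5/317922 ≈ -1.5727e-5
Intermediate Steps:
x(F) = F
d = -23 (d = -1/2*46 = -23)
X(f, l) = -2
K(E) = -E/5 (K(E) = E/(-5) = E*(-1/5) = -E/5)
V(c) = -23 + c/5 (V(c) = -23 - (-1)*c/5 = -23 + c/5)
1/(V(X(-1, D)) - 63561) = 1/((-23 + (1/5)*(-2)) - 63561) = 1/((-23 - 2/5) - 63561) = 1/(-117/5 - 63561) = 1/(-317922/5) = -5/317922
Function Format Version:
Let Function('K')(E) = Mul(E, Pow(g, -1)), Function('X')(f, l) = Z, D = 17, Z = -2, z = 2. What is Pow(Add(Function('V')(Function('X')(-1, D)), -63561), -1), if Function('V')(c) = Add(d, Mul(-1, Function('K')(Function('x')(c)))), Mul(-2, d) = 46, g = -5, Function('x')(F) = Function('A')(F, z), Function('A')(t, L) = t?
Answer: Rational(-5, 317922) ≈ -1.5727e-5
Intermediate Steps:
Function('x')(F) = F
d = -23 (d = Mul(Rational(-1, 2), 46) = -23)
Function('X')(f, l) = -2
Function('K')(E) = Mul(Rational(-1, 5), E) (Function('K')(E) = Mul(E, Pow(-5, -1)) = Mul(E, Rational(-1, 5)) = Mul(Rational(-1, 5), E))
Function('V')(c) = Add(-23, Mul(Rational(1, 5), c)) (Function('V')(c) = Add(-23, Mul(-1, Mul(Rational(-1, 5), c))) = Add(-23, Mul(Rational(1, 5), c)))
Pow(Add(Function('V')(Function('X')(-1, D)), -63561), -1) = Pow(Add(Add(-23, Mul(Rational(1, 5), -2)), -63561), -1) = Pow(Add(Add(-23, Rational(-2, 5)), -63561), -1) = Pow(Add(Rational(-117, 5), -63561), -1) = Pow(Rational(-317922, 5), -1) = Rational(-5, 317922)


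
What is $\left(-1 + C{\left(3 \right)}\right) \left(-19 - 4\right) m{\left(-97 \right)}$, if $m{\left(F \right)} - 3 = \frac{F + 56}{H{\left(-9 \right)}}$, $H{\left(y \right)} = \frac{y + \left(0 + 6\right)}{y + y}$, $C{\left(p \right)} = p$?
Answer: $11178$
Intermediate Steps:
$H{\left(y \right)} = \frac{6 + y}{2 y}$ ($H{\left(y \right)} = \frac{y + 6}{2 y} = \left(6 + y\right) \frac{1}{2 y} = \frac{6 + y}{2 y}$)
$m{\left(F \right)} = 339 + 6 F$ ($m{\left(F \right)} = 3 + \frac{F + 56}{\frac{1}{2} \frac{1}{-9} \left(6 - 9\right)} = 3 + \frac{56 + F}{\frac{1}{2} \left(- \frac{1}{9}\right) \left(-3\right)} = 3 + \left(56 + F\right) \frac{1}{\frac{1}{6}} = 3 + \left(56 + F\right) 6 = 3 + \left(336 + 6 F\right) = 339 + 6 F$)
$\left(-1 + C{\left(3 \right)}\right) \left(-19 - 4\right) m{\left(-97 \right)} = \left(-1 + 3\right) \left(-19 - 4\right) \left(339 + 6 \left(-97\right)\right) = 2 \left(-23\right) \left(339 - 582\right) = \left(-46\right) \left(-243\right) = 11178$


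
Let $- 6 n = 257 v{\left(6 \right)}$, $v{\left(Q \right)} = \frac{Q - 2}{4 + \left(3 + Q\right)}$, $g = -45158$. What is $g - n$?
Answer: $- \frac{1760648}{39} \approx -45145.0$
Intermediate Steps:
$v{\left(Q \right)} = \frac{-2 + Q}{7 + Q}$
$n = - \frac{514}{39}$ ($n = - \frac{257 \frac{-2 + 6}{7 + 6}}{6} = - \frac{257 \cdot \frac{1}{13} \cdot 4}{6} = - \frac{257 \cdot \frac{4}{13}}{6} = \left(- \frac{1}{6}\right) \frac{1028}{13} = - \frac{514}{39} \approx -13.179$)
$g - n = -45158 - - \frac{514}{39} = -45158 + \frac{514}{39} = - \frac{1760648}{39}$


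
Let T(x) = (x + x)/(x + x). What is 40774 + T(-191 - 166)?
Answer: 40775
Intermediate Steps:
T(x) = 1 (T(x) = (2*x)/((2*x)) = (2*x)*(1/(2*x)) = 1)
40774 + T(-191 - 166) = 40774 + 1 = 40775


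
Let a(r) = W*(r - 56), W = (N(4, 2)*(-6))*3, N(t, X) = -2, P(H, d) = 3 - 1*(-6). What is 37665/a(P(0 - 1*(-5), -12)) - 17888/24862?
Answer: -53705207/2337028 ≈ -22.980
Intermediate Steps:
P(H, d) = 9 (P(H, d) = 3 + 6 = 9)
W = 36 (W = -2*(-6)*3 = 12*3 = 36)
a(r) = -2016 + 36*r (a(r) = 36*(r - 56) = 36*(-56 + r) = -2016 + 36*r)
37665/a(P(0 - 1*(-5), -12)) - 17888/24862 = 37665/(-2016 + 36*9) - 17888/24862 = 37665/(-2016 + 324) - 17888*1/24862 = 37665/(-1692) - 8944/12431 = 37665*(-1/1692) - 8944/12431 = -4185/188 - 8944/12431 = -53705207/2337028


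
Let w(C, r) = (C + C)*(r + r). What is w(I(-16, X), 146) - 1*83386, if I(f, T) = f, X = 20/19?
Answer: -92730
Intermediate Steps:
X = 20/19 (X = 20*(1/19) = 20/19 ≈ 1.0526)
w(C, r) = 4*C*r (w(C, r) = (2*C)*(2*r) = 4*C*r)
w(I(-16, X), 146) - 1*83386 = 4*(-16)*146 - 1*83386 = -9344 - 83386 = -92730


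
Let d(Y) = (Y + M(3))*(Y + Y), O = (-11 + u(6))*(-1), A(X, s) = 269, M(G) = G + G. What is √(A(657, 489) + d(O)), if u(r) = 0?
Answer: √643 ≈ 25.357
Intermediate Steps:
M(G) = 2*G
O = 11 (O = (-11 + 0)*(-1) = -11*(-1) = 11)
d(Y) = 2*Y*(6 + Y) (d(Y) = (Y + 2*3)*(Y + Y) = (Y + 6)*(2*Y) = (6 + Y)*(2*Y) = 2*Y*(6 + Y))
√(A(657, 489) + d(O)) = √(269 + 2*11*(6 + 11)) = √(269 + 2*11*17) = √(269 + 374) = √643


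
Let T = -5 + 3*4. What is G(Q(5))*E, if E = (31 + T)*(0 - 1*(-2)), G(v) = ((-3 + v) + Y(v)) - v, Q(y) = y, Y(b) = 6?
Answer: 228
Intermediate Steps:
T = 7 (T = -5 + 12 = 7)
G(v) = 3 (G(v) = ((-3 + v) + 6) - v = (3 + v) - v = 3)
E = 76 (E = (31 + 7)*(0 - 1*(-2)) = 38*(0 + 2) = 38*2 = 76)
G(Q(5))*E = 3*76 = 228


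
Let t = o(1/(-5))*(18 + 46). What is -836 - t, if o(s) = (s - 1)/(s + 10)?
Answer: -40580/49 ≈ -828.16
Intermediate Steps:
o(s) = (-1 + s)/(10 + s)
t = -384/49 (t = ((-1 + 1/(-5))/(10 + 1/(-5)))*(18 + 46) = ((-1 - ⅕)/(10 - ⅕))*64 = (-6/5/(49/5))*64 = ((5/49)*(-6/5))*64 = -6/49*64 = -384/49 ≈ -7.8367)
-836 - t = -836 - 1*(-384/49) = -836 + 384/49 = -40580/49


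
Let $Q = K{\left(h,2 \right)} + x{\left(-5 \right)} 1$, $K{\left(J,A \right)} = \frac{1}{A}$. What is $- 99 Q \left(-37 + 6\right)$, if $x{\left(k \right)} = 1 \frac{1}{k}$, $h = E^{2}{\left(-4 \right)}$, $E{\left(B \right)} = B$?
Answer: $\frac{9207}{10} \approx 920.7$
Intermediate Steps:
$h = 16$ ($h = \left(-4\right)^{2} = 16$)
$x{\left(k \right)} = \frac{1}{k}$
$Q = \frac{3}{10}$ ($Q = \frac{1}{2} + \frac{1}{-5} \cdot 1 = \frac{1}{2} - \frac{1}{5} = \frac{3}{10} \approx 0.3$)
$- 99 Q \left(-37 + 6\right) = \left(-99\right) \frac{3}{10} \left(-37 + 6\right) = \left(- \frac{297}{10}\right) \left(-31\right) = \frac{9207}{10}$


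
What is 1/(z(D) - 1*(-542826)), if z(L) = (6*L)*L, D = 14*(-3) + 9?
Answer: 1/549360 ≈ 1.8203e-6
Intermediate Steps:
D = -33 (D = -42 + 9 = -33)
z(L) = 6*L**2
1/(z(D) - 1*(-542826)) = 1/(6*(-33)**2 - 1*(-542826)) = 1/(6*1089 + 542826) = 1/(6534 + 542826) = 1/549360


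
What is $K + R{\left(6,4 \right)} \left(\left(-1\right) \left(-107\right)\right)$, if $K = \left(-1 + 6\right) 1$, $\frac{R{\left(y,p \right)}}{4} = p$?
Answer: $1717$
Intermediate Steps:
$R{\left(y,p \right)} = 4 p$
$K = 5$ ($K = 5 \cdot 1 = 5$)
$K + R{\left(6,4 \right)} \left(\left(-1\right) \left(-107\right)\right) = 5 + 4 \cdot 4 \left(\left(-1\right) \left(-107\right)\right) = 5 + 16 \cdot 107 = 5 + 1712 = 1717$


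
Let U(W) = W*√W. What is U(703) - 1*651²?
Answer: -423801 + 703*√703 ≈ -4.0516e+5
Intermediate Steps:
U(W) = W^(3/2)
U(703) - 1*651² = 703^(3/2) - 1*651² = 703*√703 - 1*423801 = 703*√703 - 423801 = -423801 + 703*√703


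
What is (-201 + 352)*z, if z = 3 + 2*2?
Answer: 1057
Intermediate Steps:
z = 7 (z = 3 + 4 = 7)
(-201 + 352)*z = (-201 + 352)*7 = 151*7 = 1057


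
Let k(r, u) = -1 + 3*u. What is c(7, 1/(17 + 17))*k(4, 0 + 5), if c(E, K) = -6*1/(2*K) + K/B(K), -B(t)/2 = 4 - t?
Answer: -192787/135 ≈ -1428.1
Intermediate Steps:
B(t) = -8 + 2*t (B(t) = -2*(4 - t) = -8 + 2*t)
c(E, K) = -3/K + K/(-8 + 2*K) (c(E, K) = -6*1/(2*K) + K/(-8 + 2*K) = -3/K + K/(-8 + 2*K))
c(7, 1/(17 + 17))*k(4, 0 + 5) = ((24 + (1/(17 + 17))**2 - 6/(17 + 17))/(2*(1/(17 + 17))*(-4 + 1/(17 + 17))))*(-1 + 3*(0 + 5)) = ((24 + (1/34)**2 - 6/34)/(2*(1/34)*(-4 + 1/34)))*(-1 + 3*5) = ((24 + (1/34)**2 - 6*1/34)/(2*(1/34)*(-4 + 1/34)))*(-1 + 15) = ((1/2)*34*(24 + 1/1156 - 3/17)/(-135/34))*14 = ((1/2)*34*(-34/135)*(27541/1156))*14 = -27541/270*14 = -192787/135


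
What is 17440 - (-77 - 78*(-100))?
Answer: 9717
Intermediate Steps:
17440 - (-77 - 78*(-100)) = 17440 - (-77 + 7800) = 17440 - 1*7723 = 17440 - 7723 = 9717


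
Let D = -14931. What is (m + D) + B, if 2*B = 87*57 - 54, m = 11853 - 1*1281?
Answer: -3813/2 ≈ -1906.5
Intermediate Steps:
m = 10572 (m = 11853 - 1281 = 10572)
B = 4905/2 (B = (87*57 - 54)/2 = (4959 - 54)/2 = (½)*4905 = 4905/2 ≈ 2452.5)
(m + D) + B = (10572 - 14931) + 4905/2 = -4359 + 4905/2 = -3813/2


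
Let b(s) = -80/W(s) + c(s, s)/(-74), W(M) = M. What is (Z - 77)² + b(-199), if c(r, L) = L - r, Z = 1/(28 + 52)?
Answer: 7549234919/1273600 ≈ 5927.5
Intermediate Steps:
Z = 1/80 ≈ 0.012500
b(s) = -80/s (b(s) = -80/s + (s - s)/(-74) = -80/s + 0*(-1/74) = -80/s + 0 = -80/s)
(Z - 77)² + b(-199) = (1/80 - 77)² - 80/(-199) = (-6159/80)² - 80*(-1/199) = 37933281/6400 + 80/199 = 7549234919/1273600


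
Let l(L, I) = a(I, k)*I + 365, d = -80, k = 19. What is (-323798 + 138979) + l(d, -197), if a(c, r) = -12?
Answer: -182090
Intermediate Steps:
l(L, I) = 365 - 12*I (l(L, I) = -12*I + 365 = 365 - 12*I)
(-323798 + 138979) + l(d, -197) = (-323798 + 138979) + (365 - 12*(-197)) = -184819 + (365 + 2364) = -184819 + 2729 = -182090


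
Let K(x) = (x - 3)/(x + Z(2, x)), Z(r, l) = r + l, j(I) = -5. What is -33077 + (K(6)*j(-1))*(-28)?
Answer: -33047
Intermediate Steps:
Z(r, l) = l + r
K(x) = (-3 + x)/(2 + 2*x) (K(x) = (x - 3)/(x + (x + 2)) = (-3 + x)/(x + (2 + x)) = (-3 + x)/(2 + 2*x))
-33077 + (K(6)*j(-1))*(-28) = -33077 + (((-3 + 6)/(2*(1 + 6)))*(-5))*(-28) = -33077 + (((½)*3/7)*(-5))*(-28) = -33077 + (((½)*(⅐)*3)*(-5))*(-28) = -33077 + ((3/14)*(-5))*(-28) = -33077 - 15/14*(-28) = -33077 + 30 = -33047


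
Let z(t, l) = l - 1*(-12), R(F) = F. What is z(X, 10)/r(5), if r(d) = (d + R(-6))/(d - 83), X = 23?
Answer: 1716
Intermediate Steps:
r(d) = (-6 + d)/(-83 + d) (r(d) = (d - 6)/(d - 83) = (-6 + d)/(-83 + d))
z(t, l) = 12 + l (z(t, l) = l + 12 = 12 + l)
z(X, 10)/r(5) = (12 + 10)/(((-6 + 5)/(-83 + 5))) = 22/((-1/(-78))) = 22/((-1/78*(-1))) = 22/(1/78) = 22*78 = 1716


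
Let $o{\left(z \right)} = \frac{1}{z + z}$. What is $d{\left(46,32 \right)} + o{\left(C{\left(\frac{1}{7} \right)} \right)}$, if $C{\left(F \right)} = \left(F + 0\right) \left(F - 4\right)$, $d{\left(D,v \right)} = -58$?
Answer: $- \frac{3181}{54} \approx -58.907$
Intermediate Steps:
$C{\left(F \right)} = F \left(-4 + F\right)$
$o{\left(z \right)} = \frac{1}{2 z}$
$d{\left(46,32 \right)} + o{\left(C{\left(\frac{1}{7} \right)} \right)} = -58 + \frac{1}{2 \frac{-4 + \frac{1}{7}}{7}} = -58 + \frac{1}{2 \cdot \frac{1}{7} \left(- \frac{27}{7}\right)} = -58 + \frac{1}{2 \left(- \frac{27}{49}\right)} = -58 + \frac{1}{2} \left(- \frac{49}{27}\right) = -58 - \frac{49}{54} = - \frac{3181}{54}$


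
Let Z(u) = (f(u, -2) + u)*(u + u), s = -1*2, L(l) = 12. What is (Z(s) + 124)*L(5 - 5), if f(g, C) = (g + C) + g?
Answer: 1872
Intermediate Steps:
f(g, C) = C + 2*g (f(g, C) = (C + g) + g = C + 2*g)
s = -2
Z(u) = 2*u*(-2 + 3*u) (Z(u) = ((-2 + 2*u) + u)*(u + u) = (-2 + 3*u)*(2*u) = 2*u*(-2 + 3*u))
(Z(s) + 124)*L(5 - 5) = (2*(-2)*(-2 + 3*(-2)) + 124)*12 = (2*(-2)*(-2 - 6) + 124)*12 = (2*(-2)*(-8) + 124)*12 = (32 + 124)*12 = 156*12 = 1872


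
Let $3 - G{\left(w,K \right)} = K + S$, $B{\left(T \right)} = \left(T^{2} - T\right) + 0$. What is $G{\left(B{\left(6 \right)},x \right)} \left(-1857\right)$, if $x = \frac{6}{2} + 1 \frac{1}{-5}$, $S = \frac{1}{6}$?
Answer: $- \frac{619}{10} \approx -61.9$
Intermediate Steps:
$S = \frac{1}{6} \approx 0.16667$
$x = \frac{14}{5}$ ($x = 6 \cdot \frac{1}{2} + 1 \left(- \frac{1}{5}\right) = 3 - \frac{1}{5} = \frac{14}{5} \approx 2.8$)
$B{\left(T \right)} = T^{2} - T$
$G{\left(w,K \right)} = \frac{17}{6} - K$ ($G{\left(w,K \right)} = 3 - \left(K + \frac{1}{6}\right) = 3 - \left(\frac{1}{6} + K\right) = \frac{17}{6} - K$)
$G{\left(B{\left(6 \right)},x \right)} \left(-1857\right) = \left(\frac{17}{6} - \frac{14}{5}\right) \left(-1857\right) = \frac{1}{30} \left(-1857\right) = - \frac{619}{10}$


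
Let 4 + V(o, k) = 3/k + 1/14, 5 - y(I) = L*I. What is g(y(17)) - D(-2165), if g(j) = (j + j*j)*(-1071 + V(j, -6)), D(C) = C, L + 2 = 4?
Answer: -871083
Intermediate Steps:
L = 2 (L = -2 + 4 = 2)
y(I) = 5 - 2*I
V(o, k) = -55/14 + 3/k (V(o, k) = -4 + (3/k + 1/14) = -4 + (1/14 + 3/k) = -55/14 + 3/k)
g(j) = -7528*j/7 - 7528*j**2/7 (g(j) = (j + j*j)*(-1071 + (-55/14 + 3/(-6))) = (j + j**2)*(-1071 + (-55/14 + 3*(-1/6))) = (j + j**2)*(-1071 + (-55/14 - 1/2)) = (j + j**2)*(-1071 - 31/7) = (j + j**2)*(-7528/7) = -7528*j/7 - 7528*j**2/7)
g(y(17)) - D(-2165) = -7528*(5 - 2*17)*(1 + (5 - 2*17))/7 - 1*(-2165) = -7528*(5 - 34)*(1 + (5 - 34))/7 + 2165 = -7528/7*(-29)*(1 - 29) + 2165 = -7528/7*(-29)*(-28) + 2165 = -873248 + 2165 = -871083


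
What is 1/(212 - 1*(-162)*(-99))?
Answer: -1/15826 ≈ -6.3187e-5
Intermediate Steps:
1/(212 - 1*(-162)*(-99)) = 1/(212 + 162*(-99)) = 1/(212 - 16038) = 1/(-15826) = -1/15826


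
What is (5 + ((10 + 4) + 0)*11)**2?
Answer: 25281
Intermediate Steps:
(5 + ((10 + 4) + 0)*11)**2 = (5 + (14 + 0)*11)**2 = (5 + 14*11)**2 = (5 + 154)**2 = 159**2 = 25281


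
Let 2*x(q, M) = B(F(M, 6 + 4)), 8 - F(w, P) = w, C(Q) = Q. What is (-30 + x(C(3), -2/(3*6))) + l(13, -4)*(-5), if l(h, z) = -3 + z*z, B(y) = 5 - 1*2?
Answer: -187/2 ≈ -93.500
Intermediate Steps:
F(w, P) = 8 - w
B(y) = 3 (B(y) = 5 - 2 = 3)
l(h, z) = -3 + z²
x(q, M) = 3/2 (x(q, M) = (½)*3 = 3/2)
(-30 + x(C(3), -2/(3*6))) + l(13, -4)*(-5) = (-30 + 3/2) + (-3 + (-4)²)*(-5) = -57/2 + (-3 + 16)*(-5) = -57/2 + 13*(-5) = -57/2 - 65 = -187/2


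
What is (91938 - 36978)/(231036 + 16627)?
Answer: 54960/247663 ≈ 0.22191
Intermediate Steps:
(91938 - 36978)/(231036 + 16627) = 54960/247663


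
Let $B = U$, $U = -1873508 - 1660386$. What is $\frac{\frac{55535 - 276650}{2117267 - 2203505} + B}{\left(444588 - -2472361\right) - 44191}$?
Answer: $- \frac{101585243219}{82580301468} \approx -1.2301$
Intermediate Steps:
$U = -3533894$ ($U = -1873508 - 1660386 = -3533894$)
$B = -3533894$
$\frac{\frac{55535 - 276650}{2117267 - 2203505} + B}{\left(444588 - -2472361\right) - 44191} = \frac{\frac{55535 - 276650}{2117267 - 2203505} - 3533894}{\left(444588 - -2472361\right) - 44191} = \frac{- \frac{221115}{-86238} - 3533894}{\left(444588 + 2472361\right) - 44191} = \frac{\left(-221115\right) \left(- \frac{1}{86238}\right) - 3533894}{2916949 - 44191} = \frac{\frac{73705}{28746} - 3533894}{2872758} = \left(- \frac{101585243219}{28746}\right) \frac{1}{2872758} = - \frac{101585243219}{82580301468}$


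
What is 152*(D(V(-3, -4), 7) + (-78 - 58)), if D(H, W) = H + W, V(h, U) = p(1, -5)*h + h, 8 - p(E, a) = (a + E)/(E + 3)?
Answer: -24168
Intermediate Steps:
p(E, a) = 8 - (E + a)/(3 + E) (p(E, a) = 8 - (a + E)/(E + 3) = 8 - (E + a)/(3 + E))
V(h, U) = 10*h (V(h, U) = ((24 - 1*(-5) + 7*1)/(3 + 1))*h + h = ((24 + 5 + 7)/4)*h + h = ((1/4)*36)*h + h = 9*h + h = 10*h)
152*(D(V(-3, -4), 7) + (-78 - 58)) = 152*((10*(-3) + 7) + (-78 - 58)) = 152*((-30 + 7) - 136) = 152*(-23 - 136) = 152*(-159) = -24168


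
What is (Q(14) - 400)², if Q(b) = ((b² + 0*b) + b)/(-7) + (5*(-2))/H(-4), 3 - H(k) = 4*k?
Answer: 66912400/361 ≈ 1.8535e+5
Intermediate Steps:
H(k) = 3 - 4*k
Q(b) = -10/19 - b/7 - b²/7 (Q(b) = ((b² + 0*b) + b)/(-7) + (5*(-2))/(3 - 4*(-4)) = ((b² + 0) + b)*(-⅐) - 10/(3 + 16) = (b² + b)*(-⅐) - 10/19 = (b + b²)*(-⅐) - 10*1/19 = (-b/7 - b²/7) - 10/19 = -10/19 - b/7 - b²/7)
(Q(14) - 400)² = ((-10/19 - ⅐*14 - ⅐*14²) - 400)² = ((-10/19 - 2 - ⅐*196) - 400)² = ((-10/19 - 2 - 28) - 400)² = (-580/19 - 400)² = (-8180/19)² = 66912400/361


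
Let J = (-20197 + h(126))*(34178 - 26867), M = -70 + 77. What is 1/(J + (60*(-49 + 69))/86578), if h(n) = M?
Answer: -43289/6389849896410 ≈ -6.7746e-9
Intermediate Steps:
M = 7
h(n) = 7
J = -147609090 (J = (-20197 + 7)*(34178 - 26867) = -20190*7311 = -147609090)
1/(J + (60*(-49 + 69))/86578) = 1/(-147609090 + (60*(-49 + 69))/86578) = 1/(-147609090 + (60*20)*(1/86578)) = 1/(-147609090 + 1200*(1/86578)) = 1/(-147609090 + 600/43289) = 1/(-6389849896410/43289) = -43289/6389849896410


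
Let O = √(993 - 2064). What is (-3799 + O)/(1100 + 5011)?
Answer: -3799/6111 + I*√119/2037 ≈ -0.62167 + 0.0053553*I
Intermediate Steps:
O = 3*I*√119 (O = √(-1071) = 3*I*√119 ≈ 32.726*I)
(-3799 + O)/(1100 + 5011) = (-3799 + 3*I*√119)/(1100 + 5011) = (-3799 + 3*I*√119)/6111 = (-3799 + 3*I*√119)*(1/6111) = -3799/6111 + I*√119/2037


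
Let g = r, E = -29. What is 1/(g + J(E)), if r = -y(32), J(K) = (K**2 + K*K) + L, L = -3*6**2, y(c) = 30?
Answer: 1/1544 ≈ 0.00064767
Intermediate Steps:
L = -108 (L = -3*36 = -108)
J(K) = -108 + 2*K**2 (J(K) = (K**2 + K*K) - 108 = (K**2 + K**2) - 108 = 2*K**2 - 108 = -108 + 2*K**2)
r = -30 (r = -1*30 = -30)
g = -30
1/(g + J(E)) = 1/(-30 + (-108 + 2*(-29)**2)) = 1/(-30 + (-108 + 2*841)) = 1/(-30 + (-108 + 1682)) = 1/(-30 + 1574) = 1/1544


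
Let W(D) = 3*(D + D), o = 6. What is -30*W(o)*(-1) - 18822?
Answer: -17742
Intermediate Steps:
W(D) = 6*D (W(D) = 3*(2*D) = 6*D)
-30*W(o)*(-1) - 18822 = -180*6*(-1) - 18822 = -30*36*(-1) - 18822 = -1080*(-1) - 18822 = 1080 - 18822 = -17742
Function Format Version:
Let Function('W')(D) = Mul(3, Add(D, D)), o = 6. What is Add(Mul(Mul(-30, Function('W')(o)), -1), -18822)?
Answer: -17742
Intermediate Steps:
Function('W')(D) = Mul(6, D) (Function('W')(D) = Mul(3, Mul(2, D)) = Mul(6, D))
Add(Mul(Mul(-30, Function('W')(o)), -1), -18822) = Add(Mul(Mul(-30, Mul(6, 6)), -1), -18822) = Add(Mul(Mul(-30, 36), -1), -18822) = Add(Mul(-1080, -1), -18822) = Add(1080, -18822) = -17742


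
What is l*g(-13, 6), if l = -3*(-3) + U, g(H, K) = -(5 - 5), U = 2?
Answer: 0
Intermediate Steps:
g(H, K) = 0 (g(H, K) = -0 = -1*0 = 0)
l = 11 (l = -3*(-3) + 2 = 9 + 2 = 11)
l*g(-13, 6) = 11*0 = 0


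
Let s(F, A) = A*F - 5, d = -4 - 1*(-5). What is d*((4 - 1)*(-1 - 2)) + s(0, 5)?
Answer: -14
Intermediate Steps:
d = 1 (d = -4 + 5 = 1)
s(F, A) = -5 + A*F
d*((4 - 1)*(-1 - 2)) + s(0, 5) = 1*((4 - 1)*(-1 - 2)) + (-5 + 5*0) = 1*(3*(-3)) + (-5 + 0) = 1*(-9) - 5 = -9 - 5 = -14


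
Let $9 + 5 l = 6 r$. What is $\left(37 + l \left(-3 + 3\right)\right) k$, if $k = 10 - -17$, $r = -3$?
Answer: $999$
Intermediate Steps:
$l = - \frac{27}{5}$ ($l = - \frac{9}{5} + \frac{6 \left(-3\right)}{5} = - \frac{9}{5} + \frac{1}{5} \left(-18\right) = - \frac{9}{5} - \frac{18}{5} = - \frac{27}{5} \approx -5.4$)
$k = 27$ ($k = 10 + 17 = 27$)
$\left(37 + l \left(-3 + 3\right)\right) k = \left(37 - \frac{27 \left(-3 + 3\right)}{5}\right) 27 = \left(37 - 0\right) 27 = \left(37 + 0\right) 27 = 37 \cdot 27 = 999$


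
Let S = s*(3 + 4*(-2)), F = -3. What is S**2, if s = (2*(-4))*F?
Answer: 14400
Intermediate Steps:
s = 24 (s = (2*(-4))*(-3) = -8*(-3) = 24)
S = -120 (S = 24*(3 + 4*(-2)) = 24*(3 - 8) = 24*(-5) = -120)
S**2 = (-120)**2 = 14400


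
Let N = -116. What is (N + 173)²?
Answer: 3249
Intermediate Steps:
(N + 173)² = (-116 + 173)² = 57² = 3249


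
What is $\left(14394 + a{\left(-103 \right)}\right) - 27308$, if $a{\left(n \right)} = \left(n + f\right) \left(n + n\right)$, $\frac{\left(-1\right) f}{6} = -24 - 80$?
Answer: $-120240$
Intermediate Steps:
$f = 624$ ($f = - 6 \left(-24 - 80\right) = \left(-6\right) \left(-104\right) = 624$)
$a{\left(n \right)} = 2 n \left(624 + n\right)$ ($a{\left(n \right)} = \left(n + 624\right) \left(n + n\right) = \left(624 + n\right) 2 n = 2 n \left(624 + n\right)$)
$\left(14394 + a{\left(-103 \right)}\right) - 27308 = \left(14394 + 2 \left(-103\right) \left(624 - 103\right)\right) - 27308 = \left(14394 + 2 \left(-103\right) 521\right) - 27308 = \left(14394 - 107326\right) - 27308 = -92932 - 27308 = -120240$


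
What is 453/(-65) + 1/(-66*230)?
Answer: -1375321/197340 ≈ -6.9693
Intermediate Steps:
453/(-65) + 1/(-66*230) = 453*(-1/65) - 1/66*1/230 = -453/65 - 1/15180 = -1375321/197340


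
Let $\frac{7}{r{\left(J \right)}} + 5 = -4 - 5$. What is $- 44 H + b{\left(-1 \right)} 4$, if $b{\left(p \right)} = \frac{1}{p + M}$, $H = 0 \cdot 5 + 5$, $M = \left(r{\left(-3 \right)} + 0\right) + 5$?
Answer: $- \frac{1532}{7} \approx -218.86$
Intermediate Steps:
$r{\left(J \right)} = - \frac{1}{2}$ ($r{\left(J \right)} = \frac{7}{-5 - 9} = \frac{7}{-14} = 7 \left(- \frac{1}{14}\right) = - \frac{1}{2}$)
$M = \frac{9}{2}$ ($M = \left(- \frac{1}{2} + 0\right) + 5 = - \frac{1}{2} + 5 = \frac{9}{2} \approx 4.5$)
$H = 5$ ($H = 0 + 5 = 5$)
$b{\left(p \right)} = \frac{1}{\frac{9}{2} + p}$ ($b{\left(p \right)} = \frac{1}{p + \frac{9}{2}} = \frac{1}{\frac{9}{2} + p}$)
$- 44 H + b{\left(-1 \right)} 4 = \left(-44\right) 5 + \frac{2}{9 + 2 \left(-1\right)} 4 = -220 + \frac{2}{9 - 2} \cdot 4 = -220 + \frac{2}{7} \cdot 4 = -220 + \frac{8}{7} = - \frac{1532}{7}$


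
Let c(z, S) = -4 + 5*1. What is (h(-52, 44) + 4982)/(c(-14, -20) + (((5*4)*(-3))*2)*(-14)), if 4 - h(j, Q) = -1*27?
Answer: 5013/1681 ≈ 2.9822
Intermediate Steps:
c(z, S) = 1 (c(z, S) = -4 + 5 = 1)
h(j, Q) = 31 (h(j, Q) = 4 - (-1)*27 = 4 - 1*(-27) = 4 + 27 = 31)
(h(-52, 44) + 4982)/(c(-14, -20) + (((5*4)*(-3))*2)*(-14)) = (31 + 4982)/(1 + (((5*4)*(-3))*2)*(-14)) = 5013/(1 + ((20*(-3))*2)*(-14)) = 5013/(1 - 60*2*(-14)) = 5013/(1 - 120*(-14)) = 5013/(1 + 1680) = 5013/1681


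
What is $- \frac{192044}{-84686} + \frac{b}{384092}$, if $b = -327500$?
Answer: $\frac{43919751}{31037419} \approx 1.4151$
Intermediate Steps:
$- \frac{192044}{-84686} + \frac{b}{384092} = - \frac{192044}{-84686} - \frac{327500}{384092} = \left(-192044\right) \left(- \frac{1}{84686}\right) - \frac{625}{733} = \frac{96022}{42343} - \frac{625}{733} = \frac{43919751}{31037419}$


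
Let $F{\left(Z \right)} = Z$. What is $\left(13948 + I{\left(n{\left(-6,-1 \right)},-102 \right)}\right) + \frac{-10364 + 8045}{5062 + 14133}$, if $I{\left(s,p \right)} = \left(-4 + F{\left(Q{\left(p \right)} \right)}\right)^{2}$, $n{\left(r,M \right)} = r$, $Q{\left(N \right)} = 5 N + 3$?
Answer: $\frac{5279947136}{19195} \approx 2.7507 \cdot 10^{5}$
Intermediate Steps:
$Q{\left(N \right)} = 3 + 5 N$
$I{\left(s,p \right)} = \left(-1 + 5 p\right)^{2}$ ($I{\left(s,p \right)} = \left(-4 + \left(3 + 5 p\right)\right)^{2} = \left(-1 + 5 p\right)^{2}$)
$\left(13948 + I{\left(n{\left(-6,-1 \right)},-102 \right)}\right) + \frac{-10364 + 8045}{5062 + 14133} = \left(13948 + \left(-1 + 5 \left(-102\right)\right)^{2}\right) + \frac{-10364 + 8045}{5062 + 14133} = \left(13948 + \left(-1 - 510\right)^{2}\right) - \frac{2319}{19195} = \left(13948 + \left(-511\right)^{2}\right) - \frac{2319}{19195} = \left(13948 + 261121\right) - \frac{2319}{19195} = 275069 - \frac{2319}{19195} = \frac{5279947136}{19195}$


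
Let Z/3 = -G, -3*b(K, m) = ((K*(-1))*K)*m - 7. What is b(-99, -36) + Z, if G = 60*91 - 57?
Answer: -401456/3 ≈ -1.3382e+5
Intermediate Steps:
G = 5403 (G = 5460 - 57 = 5403)
b(K, m) = 7/3 + m*K²/3 (b(K, m) = -(((K*(-1))*K)*m - 7)/3 = -(((-K)*K)*m - 7)/3 = -((-K²)*m - 7)/3 = -(-m*K² - 7)/3 = -(-7 - m*K²)/3 = 7/3 + m*K²/3)
Z = -16209 (Z = 3*(-1*5403) = 3*(-5403) = -16209)
b(-99, -36) + Z = (7/3 + (⅓)*(-36)*(-99)²) - 16209 = (7/3 + (⅓)*(-36)*9801) - 16209 = (7/3 - 117612) - 16209 = -352829/3 - 16209 = -401456/3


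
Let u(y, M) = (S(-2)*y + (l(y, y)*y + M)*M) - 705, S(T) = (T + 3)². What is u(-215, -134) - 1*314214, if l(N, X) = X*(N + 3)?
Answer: 1312862622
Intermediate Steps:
l(N, X) = X*(3 + N)
S(T) = (3 + T)²
u(y, M) = -705 + y + M*(M + y²*(3 + y)) (u(y, M) = ((3 - 2)²*y + ((y*(3 + y))*y + M)*M) - 705 = (1²*y + (y²*(3 + y) + M)*M) - 705 = (1*y + (M + y²*(3 + y))*M) - 705 = (y + M*(M + y²*(3 + y))) - 705 = -705 + y + M*(M + y²*(3 + y)))
u(-215, -134) - 1*314214 = (-705 - 215 + (-134)² - 134*(-215)²*(3 - 215)) - 1*314214 = (-705 - 215 + 17956 - 134*46225*(-212)) - 314214 = (-705 - 215 + 17956 + 1313159800) - 314214 = 1313176836 - 314214 = 1312862622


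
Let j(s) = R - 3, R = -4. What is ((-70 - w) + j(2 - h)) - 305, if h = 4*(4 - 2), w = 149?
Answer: -531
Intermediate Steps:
h = 8 (h = 4*2 = 8)
j(s) = -7 (j(s) = -4 - 3 = -7)
((-70 - w) + j(2 - h)) - 305 = ((-70 - 1*149) - 7) - 305 = ((-70 - 149) - 7) - 305 = (-219 - 7) - 305 = -226 - 305 = -531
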